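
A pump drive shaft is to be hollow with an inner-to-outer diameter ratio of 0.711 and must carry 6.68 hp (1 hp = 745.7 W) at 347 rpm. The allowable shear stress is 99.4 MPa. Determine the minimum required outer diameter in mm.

ω = 2π·347/60 = 36.34 rad/s, so T = P/ω = 6.68×745.7 / 36.34 = 137.1 N·m.
For a hollow shaft with d_i/d_o = 0.711: τ_max = 16T/(π d_o³ (1−k⁴)), so d_o = [16T/(π τ_allow (1−k⁴))]^(1/3) = [16·137.1/(π·9.94×10^7·0.7444)]^(1/3) = 0.02113 m.

21.1 mm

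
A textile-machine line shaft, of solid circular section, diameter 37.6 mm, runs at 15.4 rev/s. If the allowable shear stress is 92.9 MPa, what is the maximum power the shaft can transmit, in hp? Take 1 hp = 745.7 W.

126 hp

J = πd⁴/32 = π(0.0376)⁴/32 = 1.962×10^-7 m⁴.
T_max = τ_allow·J/r = 9.29×10^7 × 1.962×10^-7 / 0.0188 = 969.6 N·m.
ω = 2π·15.4 = 96.76 rad/s, so P_max = T_max·ω = 9.382×10^4 W.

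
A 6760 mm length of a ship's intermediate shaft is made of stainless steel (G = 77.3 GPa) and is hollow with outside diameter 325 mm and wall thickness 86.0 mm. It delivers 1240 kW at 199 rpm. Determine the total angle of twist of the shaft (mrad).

ω = 2π·199/60 = 20.84 rad/s, so T = P/ω = 1240×10³ / 20.84 = 59500 N·m.
J = π(d_o⁴ − d_i⁴)/32 = π(0.325⁴ − 0.153⁴)/32 = 1.042×10^-3 m⁴.
θ = T·L/(G·J) = 59500 × 6.76 / (77.3×10⁹ × 1.042×10^-3) = 4.996×10^-3 rad.

5.00 mrad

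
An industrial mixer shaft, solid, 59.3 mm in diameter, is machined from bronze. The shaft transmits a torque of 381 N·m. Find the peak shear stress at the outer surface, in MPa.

9.31 MPa

J = πd⁴/32 = π(0.0593)⁴/32 = 1.214×10^-6 m⁴.
τ_max = T·r/J = 381.0 × 0.0296 / 1.214×10^-6 = 9.305×10^6 Pa.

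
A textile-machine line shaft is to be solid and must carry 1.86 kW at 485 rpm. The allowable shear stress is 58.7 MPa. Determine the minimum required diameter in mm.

ω = 2π·485/60 = 50.79 rad/s, so T = P/ω = 1.86×10³ / 50.79 = 36.62 N·m.
For a solid shaft τ_max = 16T/(πd³), so d = (16T/(π τ_allow))^(1/3) = (16·36.62/(π·5.87×10^7))^(1/3) = 0.01470 m.

14.7 mm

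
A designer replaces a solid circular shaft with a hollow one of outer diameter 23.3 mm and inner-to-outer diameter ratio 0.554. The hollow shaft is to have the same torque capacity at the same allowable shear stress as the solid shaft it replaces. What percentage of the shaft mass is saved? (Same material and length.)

26.0 %

Equal τ_max and T ⇒ the solid shaft needs d_s³ = d_o³(1−k⁴), so d_s = 23.3·(1−0.554⁴)^(1/3) = 22.54 mm.
Area ratio A_h/A_s = d_o²(1−k²)/d_s² = (1−k²)/(1−k⁴)^(2/3) = 0.7403.
Mass saving = 1 − 0.7403 = 26.0 %.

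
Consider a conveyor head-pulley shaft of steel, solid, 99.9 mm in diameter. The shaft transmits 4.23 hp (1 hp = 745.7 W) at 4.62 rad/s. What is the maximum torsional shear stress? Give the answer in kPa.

ω = 4.62 rad/s, so T = P/ω = 4.23×745.7 / 4.620 = 682.8 N·m.
J = πd⁴/32 = π(0.0999)⁴/32 = 9.778×10^-6 m⁴.
τ_max = T·r/J = 682.8 × 0.0500 / 9.778×10^-6 = 3.488×10^6 Pa.

3490 kPa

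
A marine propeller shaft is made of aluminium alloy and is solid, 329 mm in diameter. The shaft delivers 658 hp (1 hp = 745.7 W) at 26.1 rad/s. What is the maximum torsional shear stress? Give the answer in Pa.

ω = 26.1 rad/s, so T = P/ω = 658×745.7 / 26.10 = 18800 N·m.
J = πd⁴/32 = π(0.329)⁴/32 = 1.150×10^-3 m⁴.
τ_max = T·r/J = 18800 × 0.165 / 1.150×10^-3 = 2.689×10^6 Pa.

2.69e6 Pa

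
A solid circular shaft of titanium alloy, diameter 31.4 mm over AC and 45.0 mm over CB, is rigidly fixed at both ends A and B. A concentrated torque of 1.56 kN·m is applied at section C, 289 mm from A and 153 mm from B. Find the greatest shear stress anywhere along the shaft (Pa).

7.75e7 Pa

Compatibility: T_A·a/J_AC = T_B·b/J_CB with T_A + T_B = T₀.
J_AC = 9.54×10^-8 m⁴, J_CB = 4.03×10^-7 m⁴, so T_A = T₀·(J_AC/a)/((J_AC/a)+(J_CB/b)) = 174.0 N·m, T_B = 1386 N·m.
τ in each portion: τ_AC = 2.86×10^7 Pa, τ_CB = 7.75×10^7 Pa; maximum is in CB.
τ_max = T_CB·r/J = 1386·0.0225/4.03×10^-7 = 7.747×10^7 Pa.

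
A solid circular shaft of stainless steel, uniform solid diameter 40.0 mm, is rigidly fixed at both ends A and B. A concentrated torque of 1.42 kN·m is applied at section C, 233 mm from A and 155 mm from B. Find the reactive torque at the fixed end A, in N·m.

With uniform GJ and both ends fixed, compatibility θ_AC = θ_CB gives T_A·a = T_B·b, together with T_A + T_B = T₀.
T_A = T₀·b/(a+b) = 1420·155/388.0 = 567.3 N·m; T_B = 852.7 N·m.

567 N·m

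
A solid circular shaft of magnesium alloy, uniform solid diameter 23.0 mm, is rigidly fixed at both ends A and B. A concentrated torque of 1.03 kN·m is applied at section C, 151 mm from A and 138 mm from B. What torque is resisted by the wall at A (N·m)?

With uniform GJ and both ends fixed, compatibility θ_AC = θ_CB gives T_A·a = T_B·b, together with T_A + T_B = T₀.
T_A = T₀·b/(a+b) = 1030·138/289.0 = 491.8 N·m; T_B = 538.2 N·m.

492 N·m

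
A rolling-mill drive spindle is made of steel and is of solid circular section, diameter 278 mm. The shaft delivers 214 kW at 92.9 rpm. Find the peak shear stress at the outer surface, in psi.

ω = 2π·92.9/60 = 9.728 rad/s, so T = P/ω = 214×10³ / 9.728 = 22000 N·m.
J = πd⁴/32 = π(0.278)⁴/32 = 5.864×10^-4 m⁴.
τ_max = T·r/J = 22000 × 0.139 / 5.864×10^-4 = 5.214×10^6 Pa.

756 psi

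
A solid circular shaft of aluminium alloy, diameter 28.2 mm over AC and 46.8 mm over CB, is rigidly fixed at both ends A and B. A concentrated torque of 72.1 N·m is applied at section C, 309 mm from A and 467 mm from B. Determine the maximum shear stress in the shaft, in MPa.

2.99 MPa

Compatibility: T_A·a/J_AC = T_B·b/J_CB with T_A + T_B = T₀.
J_AC = 6.21×10^-8 m⁴, J_CB = 4.71×10^-7 m⁴, so T_A = T₀·(J_AC/a)/((J_AC/a)+(J_CB/b)) = 11.98 N·m, T_B = 60.12 N·m.
τ in each portion: τ_AC = 2.72×10^6 Pa, τ_CB = 2.99×10^6 Pa; maximum is in CB.
τ_max = T_CB·r/J = 60.12·0.0234/4.71×10^-7 = 2.987×10^6 Pa.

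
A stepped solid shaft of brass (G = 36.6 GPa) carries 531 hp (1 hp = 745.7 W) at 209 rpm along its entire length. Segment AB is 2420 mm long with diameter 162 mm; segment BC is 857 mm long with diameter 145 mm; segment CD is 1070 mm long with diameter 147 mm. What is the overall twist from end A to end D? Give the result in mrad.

ω = 2π·209/60 = 21.89 rad/s, so T = P/ω = 531×745.7 / 21.89 = 18090 N·m.
J_AB = π(0.162)⁴/32 = 6.76×10^-5 m⁴; J_BC = π(0.145)⁴/32 = 4.34×10^-5 m⁴; J_CD = π(0.147)⁴/32 = 4.58×10^-5 m⁴.
θ = (T/G)·Σ L_i/J_i = (18090/36.6×10⁹)·(2.42/6.76×10^-5 + 0.857/4.34×10^-5 + 1.07/4.58×10^-5) = 0.03899 rad.

39.0 mrad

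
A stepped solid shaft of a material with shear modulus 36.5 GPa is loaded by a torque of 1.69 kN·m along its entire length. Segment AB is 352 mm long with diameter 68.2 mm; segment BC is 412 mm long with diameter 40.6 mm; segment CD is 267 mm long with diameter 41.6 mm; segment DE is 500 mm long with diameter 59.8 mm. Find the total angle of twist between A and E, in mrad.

140 mrad

J_AB = π(0.0682)⁴/32 = 2.12×10^-6 m⁴; J_BC = π(0.0406)⁴/32 = 2.67×10^-7 m⁴; J_CD = π(0.0416)⁴/32 = 2.94×10^-7 m⁴; J_DE = π(0.0598)⁴/32 = 1.26×10^-6 m⁴.
θ = (T/G)·Σ L_i/J_i = (1690/36.5×10⁹)·(0.352/2.12×10^-6 + 0.412/2.67×10^-7 + 0.267/2.94×10^-7 + 0.500/1.26×10^-6) = 0.1397 rad.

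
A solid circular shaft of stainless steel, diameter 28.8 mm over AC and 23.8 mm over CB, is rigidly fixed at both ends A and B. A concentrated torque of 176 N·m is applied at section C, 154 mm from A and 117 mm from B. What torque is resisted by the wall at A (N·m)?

Compatibility: T_A·a/J_AC = T_B·b/J_CB with T_A + T_B = T₀.
J_AC = 6.75×10^-8 m⁴, J_CB = 3.15×10^-8 m⁴, so T_A = T₀·(J_AC/a)/((J_AC/a)+(J_CB/b)) = 109.1 N·m, T_B = 66.95 N·m.

109 N·m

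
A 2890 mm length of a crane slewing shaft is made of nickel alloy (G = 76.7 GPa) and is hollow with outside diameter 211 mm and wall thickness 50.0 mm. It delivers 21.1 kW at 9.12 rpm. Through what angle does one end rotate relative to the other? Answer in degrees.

ω = 2π·9.12/60 = 0.9550 rad/s, so T = P/ω = 21.1×10³ / 0.9550 = 22090 N·m.
J = π(d_o⁴ − d_i⁴)/32 = π(0.211⁴ − 0.111⁴)/32 = 1.797×10^-4 m⁴.
θ = T·L/(G·J) = 22090 × 2.89 / (76.7×10⁹ × 1.797×10^-4) = 4.633×10^-3 rad.

0.265°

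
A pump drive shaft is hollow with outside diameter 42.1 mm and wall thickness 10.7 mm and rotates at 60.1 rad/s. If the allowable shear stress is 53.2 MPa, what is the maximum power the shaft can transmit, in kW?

44.1 kW

J = π(d_o⁴ − d_i⁴)/32 = π(0.0421⁴ − 0.0207⁴)/32 = 2.904×10^-7 m⁴.
T_max = τ_allow·J/r = 5.32×10^7 × 2.904×10^-7 / 0.0210 = 733.9 N·m.
ω = 60.1 rad/s, so P_max = T_max·ω = 4.411×10^4 W.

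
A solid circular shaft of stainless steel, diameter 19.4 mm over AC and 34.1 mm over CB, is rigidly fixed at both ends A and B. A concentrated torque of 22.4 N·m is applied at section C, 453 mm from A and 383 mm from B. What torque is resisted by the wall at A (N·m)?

1.82 N·m

Compatibility: T_A·a/J_AC = T_B·b/J_CB with T_A + T_B = T₀.
J_AC = 1.39×10^-8 m⁴, J_CB = 1.33×10^-7 m⁴, so T_A = T₀·(J_AC/a)/((J_AC/a)+(J_CB/b)) = 1.823 N·m, T_B = 20.58 N·m.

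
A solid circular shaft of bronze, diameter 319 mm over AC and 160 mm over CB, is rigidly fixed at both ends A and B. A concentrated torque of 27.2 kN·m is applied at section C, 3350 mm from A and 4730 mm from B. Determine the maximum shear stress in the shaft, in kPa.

4080 kPa

Compatibility: T_A·a/J_AC = T_B·b/J_CB with T_A + T_B = T₀.
J_AC = 1.02×10^-3 m⁴, J_CB = 6.43×10^-5 m⁴, so T_A = T₀·(J_AC/a)/((J_AC/a)+(J_CB/b)) = 26030 N·m, T_B = 1167 N·m.
τ in each portion: τ_AC = 4.08×10^6 Pa, τ_CB = 1.45×10^6 Pa; maximum is in AC.
τ_max = T_AC·r/J = 26030·0.160/1.02×10^-3 = 4.084×10^6 Pa.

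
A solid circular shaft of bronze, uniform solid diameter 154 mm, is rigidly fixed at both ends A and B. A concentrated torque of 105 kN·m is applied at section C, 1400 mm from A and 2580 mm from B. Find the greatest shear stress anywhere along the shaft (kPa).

With uniform GJ and both ends fixed, compatibility θ_AC = θ_CB gives T_A·a = T_B·b, together with T_A + T_B = T₀.
T_A = T₀·b/(a+b) = 105000·2580/3980 = 68070 N·m; T_B = 36930 N·m.
τ in each portion: τ_AC = 9.49×10^7 Pa, τ_CB = 5.15×10^7 Pa; maximum is in AC.
τ_max = T_AC·r/J = 68070·0.0770/5.52×10^-5 = 9.491×10^7 Pa.

94900 kPa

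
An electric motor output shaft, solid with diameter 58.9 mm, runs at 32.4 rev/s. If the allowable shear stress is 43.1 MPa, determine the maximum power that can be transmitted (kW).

J = πd⁴/32 = π(0.0589)⁴/32 = 1.182×10^-6 m⁴.
T_max = τ_allow·J/r = 4.31×10^7 × 1.182×10^-6 / 0.0295 = 1729 N·m.
ω = 2π·32.4 = 203.6 rad/s, so P_max = T_max·ω = 3.520×10^5 W.

352 kW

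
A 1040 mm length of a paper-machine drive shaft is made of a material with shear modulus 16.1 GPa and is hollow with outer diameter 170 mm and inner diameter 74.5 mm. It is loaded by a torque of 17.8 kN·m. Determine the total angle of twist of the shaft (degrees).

0.834°

J = π(d_o⁴ − d_i⁴)/32 = π(0.170⁴ − 0.0745⁴)/32 = 7.897×10^-5 m⁴.
θ = T·L/(G·J) = 17800 × 1.04 / (16.1×10⁹ × 7.897×10^-5) = 0.01456 rad.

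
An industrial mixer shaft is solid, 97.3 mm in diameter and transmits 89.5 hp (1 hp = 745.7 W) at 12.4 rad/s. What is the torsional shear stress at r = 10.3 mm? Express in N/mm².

ω = 12.4 rad/s, so T = P/ω = 89.5×745.7 / 12.40 = 5382 N·m.
J = πd⁴/32 = π(0.0973)⁴/32 = 8.799×10^-6 m⁴.
Shear stress varies linearly with radius: τ = T·r/J = 5382 × 0.0103 / 8.799×10^-6 = 6.300×10^6 Pa.

6.30 N/mm²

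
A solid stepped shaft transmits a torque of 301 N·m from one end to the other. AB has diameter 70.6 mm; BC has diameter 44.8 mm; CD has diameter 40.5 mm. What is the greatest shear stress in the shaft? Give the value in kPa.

Under the same torque, τ_max = 16T/(πd³) is largest where d is smallest — segment CD (d = 40.5 mm).
τ_max = 16·301.0/(π·(0.0405)³) = 2.308×10^7 Pa.

23100 kPa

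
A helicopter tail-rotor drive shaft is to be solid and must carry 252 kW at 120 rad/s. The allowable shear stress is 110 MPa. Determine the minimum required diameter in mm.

ω = 120 rad/s, so T = P/ω = 252×10³ / 120.0 = 2100 N·m.
For a solid shaft τ_max = 16T/(πd³), so d = (16T/(π τ_allow))^(1/3) = (16·2100/(π·1.10×10^8))^(1/3) = 0.04598 m.

46.0 mm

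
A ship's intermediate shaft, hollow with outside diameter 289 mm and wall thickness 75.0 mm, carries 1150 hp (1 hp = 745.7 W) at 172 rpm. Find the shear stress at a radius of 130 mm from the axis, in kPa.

ω = 2π·172/60 = 18.01 rad/s, so T = P/ω = 1150×745.7 / 18.01 = 47610 N·m.
J = π(d_o⁴ − d_i⁴)/32 = π(0.289⁴ − 0.139⁴)/32 = 6.482×10^-4 m⁴.
Shear stress varies linearly with radius: τ = T·r/J = 47610 × 0.130 / 6.482×10^-4 = 9.549×10^6 Pa.

9550 kPa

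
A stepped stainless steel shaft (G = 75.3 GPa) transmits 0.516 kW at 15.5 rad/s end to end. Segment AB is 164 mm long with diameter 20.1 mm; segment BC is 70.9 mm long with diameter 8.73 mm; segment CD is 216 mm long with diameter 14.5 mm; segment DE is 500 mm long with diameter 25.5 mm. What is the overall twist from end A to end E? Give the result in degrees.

4.97°

ω = 15.5 rad/s, so T = P/ω = 0.516×10³ / 15.50 = 33.29 N·m.
J_AB = π(0.0201)⁴/32 = 1.60×10^-8 m⁴; J_BC = π(0.00873)⁴/32 = 5.70×10^-10 m⁴; J_CD = π(0.0145)⁴/32 = 4.34×10^-9 m⁴; J_DE = π(0.0255)⁴/32 = 4.15×10^-8 m⁴.
θ = (T/G)·Σ L_i/J_i = (33.29/75.3×10⁹)·(0.164/1.60×10^-8 + 0.0709/5.70×10^-10 + 0.216/4.34×10^-9 + 0.500/4.15×10^-8) = 0.08682 rad.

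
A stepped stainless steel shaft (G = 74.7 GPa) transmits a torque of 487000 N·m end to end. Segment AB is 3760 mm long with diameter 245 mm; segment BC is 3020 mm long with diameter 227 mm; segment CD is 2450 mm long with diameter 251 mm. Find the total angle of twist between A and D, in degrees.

J_AB = π(0.245)⁴/32 = 3.54×10^-4 m⁴; J_BC = π(0.227)⁴/32 = 2.61×10^-4 m⁴; J_CD = π(0.251)⁴/32 = 3.90×10^-4 m⁴.
θ = (T/G)·Σ L_i/J_i = (487000/74.7×10⁹)·(3.76/3.54×10^-4 + 3.02/2.61×10^-4 + 2.45/3.90×10^-4) = 0.1858 rad.

10.6°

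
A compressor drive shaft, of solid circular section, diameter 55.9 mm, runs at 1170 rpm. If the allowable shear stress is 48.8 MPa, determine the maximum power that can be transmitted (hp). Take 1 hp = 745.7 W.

J = πd⁴/32 = π(0.0559)⁴/32 = 9.586×10^-7 m⁴.
T_max = τ_allow·J/r = 4.88×10^7 × 9.586×10^-7 / 0.0279 = 1674 N·m.
ω = 2π·1170/60 = 122.5 rad/s, so P_max = T_max·ω = 2.051×10^5 W.

275 hp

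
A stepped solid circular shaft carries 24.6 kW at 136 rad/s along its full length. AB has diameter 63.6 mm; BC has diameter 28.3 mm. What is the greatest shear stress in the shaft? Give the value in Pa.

4.06e7 Pa

ω = 136 rad/s, so T = P/ω = 24.6×10³ / 136.0 = 180.9 N·m.
Under the same torque, τ_max = 16T/(πd³) is largest where d is smallest — segment BC (d = 28.3 mm).
τ_max = 16·180.9/(π·(0.0283)³) = 4.064×10^7 Pa.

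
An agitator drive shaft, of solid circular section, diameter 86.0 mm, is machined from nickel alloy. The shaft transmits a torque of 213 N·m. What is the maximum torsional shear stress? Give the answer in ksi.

J = πd⁴/32 = π(0.0860)⁴/32 = 5.370×10^-6 m⁴.
τ_max = T·r/J = 213.0 × 0.0430 / 5.370×10^-6 = 1.706×10^6 Pa.

0.247 ksi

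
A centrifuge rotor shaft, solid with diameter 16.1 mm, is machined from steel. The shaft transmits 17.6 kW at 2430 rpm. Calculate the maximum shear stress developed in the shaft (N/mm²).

84.4 N/mm²

ω = 2π·2430/60 = 254.5 rad/s, so T = P/ω = 17.6×10³ / 254.5 = 69.16 N·m.
J = πd⁴/32 = π(0.0161)⁴/32 = 6.596×10^-9 m⁴.
τ_max = T·r/J = 69.16 × 0.00805 / 6.596×10^-9 = 8.441×10^7 Pa.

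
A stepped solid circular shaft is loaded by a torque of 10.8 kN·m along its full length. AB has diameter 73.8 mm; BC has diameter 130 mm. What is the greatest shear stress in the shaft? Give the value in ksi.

Under the same torque, τ_max = 16T/(πd³) is largest where d is smallest — segment AB (d = 73.8 mm).
τ_max = 16·10800/(π·(0.0738)³) = 1.368×10^8 Pa.

19.8 ksi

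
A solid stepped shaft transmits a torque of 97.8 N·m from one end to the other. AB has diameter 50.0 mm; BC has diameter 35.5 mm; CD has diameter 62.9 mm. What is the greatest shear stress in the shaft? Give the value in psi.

Under the same torque, τ_max = 16T/(πd³) is largest where d is smallest — segment BC (d = 35.5 mm).
τ_max = 16·97.80/(π·(0.0355)³) = 1.113×10^7 Pa.

1610 psi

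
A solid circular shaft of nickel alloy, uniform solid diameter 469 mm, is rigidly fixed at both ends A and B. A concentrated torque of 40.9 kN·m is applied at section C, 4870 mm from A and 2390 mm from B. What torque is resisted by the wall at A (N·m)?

13500 N·m

With uniform GJ and both ends fixed, compatibility θ_AC = θ_CB gives T_A·a = T_B·b, together with T_A + T_B = T₀.
T_A = T₀·b/(a+b) = 40900·2390/7260 = 13460 N·m; T_B = 27440 N·m.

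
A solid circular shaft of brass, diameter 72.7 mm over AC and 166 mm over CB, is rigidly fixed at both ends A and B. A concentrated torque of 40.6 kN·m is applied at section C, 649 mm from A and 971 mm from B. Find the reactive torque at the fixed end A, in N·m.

2120 N·m

Compatibility: T_A·a/J_AC = T_B·b/J_CB with T_A + T_B = T₀.
J_AC = 2.74×10^-6 m⁴, J_CB = 7.45×10^-5 m⁴, so T_A = T₀·(J_AC/a)/((J_AC/a)+(J_CB/b)) = 2118 N·m, T_B = 38480 N·m.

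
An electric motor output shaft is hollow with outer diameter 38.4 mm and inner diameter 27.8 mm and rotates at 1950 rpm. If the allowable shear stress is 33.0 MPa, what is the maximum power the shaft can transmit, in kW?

J = π(d_o⁴ − d_i⁴)/32 = π(0.0384⁴ − 0.0278⁴)/32 = 1.548×10^-7 m⁴.
T_max = τ_allow·J/r = 3.30×10^7 × 1.548×10^-7 / 0.0192 = 266.1 N·m.
ω = 2π·1950/60 = 204.2 rad/s, so P_max = T_max·ω = 5.434×10^4 W.

54.3 kW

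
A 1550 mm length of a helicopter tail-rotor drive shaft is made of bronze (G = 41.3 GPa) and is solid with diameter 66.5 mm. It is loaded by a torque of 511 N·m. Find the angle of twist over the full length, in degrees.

0.572°

J = πd⁴/32 = π(0.0665)⁴/32 = 1.920×10^-6 m⁴.
θ = T·L/(G·J) = 511.0 × 1.55 / (41.3×10⁹ × 1.920×10^-6) = 9.989×10^-3 rad.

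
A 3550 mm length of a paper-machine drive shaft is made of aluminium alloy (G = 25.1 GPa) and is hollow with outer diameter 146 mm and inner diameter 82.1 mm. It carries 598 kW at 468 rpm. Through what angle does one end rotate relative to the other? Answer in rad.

0.0430 rad

ω = 2π·468/60 = 49.01 rad/s, so T = P/ω = 598×10³ / 49.01 = 12200 N·m.
J = π(d_o⁴ − d_i⁴)/32 = π(0.146⁴ − 0.0821⁴)/32 = 4.015×10^-5 m⁴.
θ = T·L/(G·J) = 12200 × 3.55 / (25.1×10⁹ × 4.015×10^-5) = 0.04299 rad.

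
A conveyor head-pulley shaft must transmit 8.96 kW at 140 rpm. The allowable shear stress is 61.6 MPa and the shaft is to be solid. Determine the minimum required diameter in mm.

37.0 mm

ω = 2π·140/60 = 14.66 rad/s, so T = P/ω = 8.96×10³ / 14.66 = 611.2 N·m.
For a solid shaft τ_max = 16T/(πd³), so d = (16T/(π τ_allow))^(1/3) = (16·611.2/(π·6.16×10^7))^(1/3) = 0.03697 m.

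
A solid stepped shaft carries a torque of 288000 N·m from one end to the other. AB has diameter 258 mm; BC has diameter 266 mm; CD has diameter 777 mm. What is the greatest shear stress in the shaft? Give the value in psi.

Under the same torque, τ_max = 16T/(πd³) is largest where d is smallest — segment AB (d = 258 mm).
τ_max = 16·288000/(π·(0.258)³) = 8.541×10^7 Pa.

12400 psi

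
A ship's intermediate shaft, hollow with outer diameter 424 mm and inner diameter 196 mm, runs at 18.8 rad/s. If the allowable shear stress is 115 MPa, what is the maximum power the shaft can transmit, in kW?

J = π(d_o⁴ − d_i⁴)/32 = π(0.424⁴ − 0.196⁴)/32 = 3.028×10^-3 m⁴.
T_max = τ_allow·J/r = 1.15×10^8 × 3.028×10^-3 / 0.212 = 1.643e6 N·m.
ω = 18.8 rad/s, so P_max = T_max·ω = 3.088×10^7 W.

30900 kW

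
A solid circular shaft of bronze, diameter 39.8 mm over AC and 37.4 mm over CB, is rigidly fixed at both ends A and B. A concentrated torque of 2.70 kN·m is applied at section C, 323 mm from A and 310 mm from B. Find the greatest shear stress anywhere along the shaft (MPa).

120 MPa

Compatibility: T_A·a/J_AC = T_B·b/J_CB with T_A + T_B = T₀.
J_AC = 2.46×10^-7 m⁴, J_CB = 1.92×10^-7 m⁴, so T_A = T₀·(J_AC/a)/((J_AC/a)+(J_CB/b)) = 1490 N·m, T_B = 1210 N·m.
τ in each portion: τ_AC = 1.20×10^8 Pa, τ_CB = 1.18×10^8 Pa; maximum is in AC.
τ_max = T_AC·r/J = 1490·0.0199/2.46×10^-7 = 1.203×10^8 Pa.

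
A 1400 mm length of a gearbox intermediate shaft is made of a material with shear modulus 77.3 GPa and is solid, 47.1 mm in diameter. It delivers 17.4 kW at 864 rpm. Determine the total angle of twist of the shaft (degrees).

ω = 2π·864/60 = 90.48 rad/s, so T = P/ω = 17.4×10³ / 90.48 = 192.3 N·m.
J = πd⁴/32 = π(0.0471)⁴/32 = 4.832×10^-7 m⁴.
θ = T·L/(G·J) = 192.3 × 1.40 / (77.3×10⁹ × 4.832×10^-7) = 7.209×10^-3 rad.

0.413°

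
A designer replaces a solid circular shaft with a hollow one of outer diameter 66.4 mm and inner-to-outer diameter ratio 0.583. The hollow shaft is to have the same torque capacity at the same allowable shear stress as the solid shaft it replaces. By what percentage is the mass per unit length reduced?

Equal τ_max and T ⇒ the solid shaft needs d_s³ = d_o³(1−k⁴), so d_s = 66.4·(1−0.583⁴)^(1/3) = 63.74 mm.
Area ratio A_h/A_s = d_o²(1−k²)/d_s² = (1−k²)/(1−k⁴)^(2/3) = 0.7164.
Mass saving = 1 − 0.7164 = 28.4 %.

28.4 %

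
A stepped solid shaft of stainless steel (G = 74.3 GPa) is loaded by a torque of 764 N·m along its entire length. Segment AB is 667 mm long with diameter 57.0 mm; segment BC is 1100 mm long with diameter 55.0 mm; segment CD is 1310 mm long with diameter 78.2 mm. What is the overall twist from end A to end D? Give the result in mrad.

22.9 mrad

J_AB = π(0.0570)⁴/32 = 1.04×10^-6 m⁴; J_BC = π(0.0550)⁴/32 = 8.98×10^-7 m⁴; J_CD = π(0.0782)⁴/32 = 3.67×10^-6 m⁴.
θ = (T/G)·Σ L_i/J_i = (764.0/74.3×10⁹)·(0.667/1.04×10^-6 + 1.10/8.98×10^-7 + 1.31/3.67×10^-6) = 0.02288 rad.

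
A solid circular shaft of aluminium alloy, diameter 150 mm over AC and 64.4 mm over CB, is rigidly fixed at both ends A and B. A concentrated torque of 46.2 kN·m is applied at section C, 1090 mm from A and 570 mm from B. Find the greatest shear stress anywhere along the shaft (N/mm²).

65.5 N/mm²

Compatibility: T_A·a/J_AC = T_B·b/J_CB with T_A + T_B = T₀.
J_AC = 4.97×10^-5 m⁴, J_CB = 1.69×10^-6 m⁴, so T_A = T₀·(J_AC/a)/((J_AC/a)+(J_CB/b)) = 43380 N·m, T_B = 2819 N·m.
τ in each portion: τ_AC = 6.55×10^7 Pa, τ_CB = 5.37×10^7 Pa; maximum is in AC.
τ_max = T_AC·r/J = 43380·0.0750/4.97×10^-5 = 6.546×10^7 Pa.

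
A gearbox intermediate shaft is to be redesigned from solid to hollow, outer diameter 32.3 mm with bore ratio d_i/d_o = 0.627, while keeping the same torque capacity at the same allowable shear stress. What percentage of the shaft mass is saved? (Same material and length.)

Equal τ_max and T ⇒ the solid shaft needs d_s³ = d_o³(1−k⁴), so d_s = 32.3·(1−0.627⁴)^(1/3) = 30.54 mm.
Area ratio A_h/A_s = d_o²(1−k²)/d_s² = (1−k²)/(1−k⁴)^(2/3) = 0.6787.
Mass saving = 1 − 0.6787 = 32.1 %.

32.1 %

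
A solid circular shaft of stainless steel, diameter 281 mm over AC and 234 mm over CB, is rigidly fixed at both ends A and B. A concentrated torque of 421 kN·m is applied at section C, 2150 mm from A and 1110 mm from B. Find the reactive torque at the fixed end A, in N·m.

Compatibility: T_A·a/J_AC = T_B·b/J_CB with T_A + T_B = T₀.
J_AC = 6.12×10^-4 m⁴, J_CB = 2.94×10^-4 m⁴, so T_A = T₀·(J_AC/a)/((J_AC/a)+(J_CB/b)) = 218000 N·m, T_B = 203000 N·m.

218000 N·m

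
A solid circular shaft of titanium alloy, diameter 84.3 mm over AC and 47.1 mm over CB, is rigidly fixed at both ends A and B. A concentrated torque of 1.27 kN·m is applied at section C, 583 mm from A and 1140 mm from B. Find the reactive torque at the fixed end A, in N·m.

Compatibility: T_A·a/J_AC = T_B·b/J_CB with T_A + T_B = T₀.
J_AC = 4.96×10^-6 m⁴, J_CB = 4.83×10^-7 m⁴, so T_A = T₀·(J_AC/a)/((J_AC/a)+(J_CB/b)) = 1210 N·m, T_B = 60.29 N·m.

1210 N·m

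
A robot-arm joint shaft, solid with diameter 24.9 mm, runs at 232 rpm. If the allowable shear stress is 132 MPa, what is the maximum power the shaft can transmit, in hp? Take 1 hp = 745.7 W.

13.0 hp

J = πd⁴/32 = π(0.0249)⁴/32 = 3.774×10^-8 m⁴.
T_max = τ_allow·J/r = 1.32×10^8 × 3.774×10^-8 / 0.0124 = 400.1 N·m.
ω = 2π·232/60 = 24.29 rad/s, so P_max = T_max·ω = 9721 W.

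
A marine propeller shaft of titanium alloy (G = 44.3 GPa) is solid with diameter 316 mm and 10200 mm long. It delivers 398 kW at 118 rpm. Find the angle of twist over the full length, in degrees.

ω = 2π·118/60 = 12.36 rad/s, so T = P/ω = 398×10³ / 12.36 = 32210 N·m.
J = πd⁴/32 = π(0.316)⁴/32 = 9.789×10^-4 m⁴.
θ = T·L/(G·J) = 32210 × 10.2 / (44.3×10⁹ × 9.789×10^-4) = 7.576×10^-3 rad.

0.434°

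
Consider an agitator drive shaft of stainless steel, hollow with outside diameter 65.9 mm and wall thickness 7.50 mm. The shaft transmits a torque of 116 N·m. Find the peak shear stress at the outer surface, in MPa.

3.20 MPa

J = π(d_o⁴ − d_i⁴)/32 = π(0.0659⁴ − 0.0509⁴)/32 = 1.193×10^-6 m⁴.
τ_max = T·r/J = 116.0 × 0.0330 / 1.193×10^-6 = 3.205×10^6 Pa.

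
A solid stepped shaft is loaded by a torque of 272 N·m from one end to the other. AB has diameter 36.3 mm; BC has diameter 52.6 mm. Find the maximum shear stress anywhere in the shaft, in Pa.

Under the same torque, τ_max = 16T/(πd³) is largest where d is smallest — segment AB (d = 36.3 mm).
τ_max = 16·272.0/(π·(0.0363)³) = 2.896×10^7 Pa.

2.90e7 Pa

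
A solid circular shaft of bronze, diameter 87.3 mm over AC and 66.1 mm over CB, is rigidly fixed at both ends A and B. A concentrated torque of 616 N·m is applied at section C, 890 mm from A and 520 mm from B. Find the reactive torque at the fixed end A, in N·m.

Compatibility: T_A·a/J_AC = T_B·b/J_CB with T_A + T_B = T₀.
J_AC = 5.70×10^-6 m⁴, J_CB = 1.87×10^-6 m⁴, so T_A = T₀·(J_AC/a)/((J_AC/a)+(J_CB/b)) = 394.2 N·m, T_B = 221.8 N·m.

394 N·m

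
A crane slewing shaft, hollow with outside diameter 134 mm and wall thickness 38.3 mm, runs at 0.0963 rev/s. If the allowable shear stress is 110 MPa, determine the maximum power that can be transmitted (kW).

J = π(d_o⁴ − d_i⁴)/32 = π(0.134⁴ − 0.0574⁴)/32 = 3.059×10^-5 m⁴.
T_max = τ_allow·J/r = 1.10×10^8 × 3.059×10^-5 / 0.0670 = 50220 N·m.
ω = 2π·0.0963 = 0.6051 rad/s, so P_max = T_max·ω = 3.039×10^4 W.

30.4 kW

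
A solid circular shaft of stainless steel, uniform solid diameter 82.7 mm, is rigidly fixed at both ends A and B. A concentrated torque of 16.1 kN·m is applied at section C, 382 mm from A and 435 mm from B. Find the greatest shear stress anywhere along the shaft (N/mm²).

77.2 N/mm²

With uniform GJ and both ends fixed, compatibility θ_AC = θ_CB gives T_A·a = T_B·b, together with T_A + T_B = T₀.
T_A = T₀·b/(a+b) = 16100·435/817.0 = 8572 N·m; T_B = 7528 N·m.
τ in each portion: τ_AC = 7.72×10^7 Pa, τ_CB = 6.78×10^7 Pa; maximum is in AC.
τ_max = T_AC·r/J = 8572·0.0414/4.59×10^-6 = 7.719×10^7 Pa.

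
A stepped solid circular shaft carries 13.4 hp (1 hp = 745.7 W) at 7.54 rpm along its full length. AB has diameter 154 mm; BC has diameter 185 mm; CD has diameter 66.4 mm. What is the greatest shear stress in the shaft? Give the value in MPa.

ω = 2π·7.54/60 = 0.7896 rad/s, so T = P/ω = 13.4×745.7 / 0.7896 = 12660 N·m.
Under the same torque, τ_max = 16T/(πd³) is largest where d is smallest — segment CD (d = 66.4 mm).
τ_max = 16·12660/(π·(0.0664)³) = 2.202×10^8 Pa.

220 MPa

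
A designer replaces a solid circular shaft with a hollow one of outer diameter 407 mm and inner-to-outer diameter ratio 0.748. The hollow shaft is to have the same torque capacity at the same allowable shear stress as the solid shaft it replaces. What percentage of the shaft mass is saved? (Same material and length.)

Equal τ_max and T ⇒ the solid shaft needs d_s³ = d_o³(1−k⁴), so d_s = 407·(1−0.748⁴)^(1/3) = 359.1 mm.
Area ratio A_h/A_s = d_o²(1−k²)/d_s² = (1−k²)/(1−k⁴)^(2/3) = 0.5658.
Mass saving = 1 − 0.5658 = 43.4 %.

43.4 %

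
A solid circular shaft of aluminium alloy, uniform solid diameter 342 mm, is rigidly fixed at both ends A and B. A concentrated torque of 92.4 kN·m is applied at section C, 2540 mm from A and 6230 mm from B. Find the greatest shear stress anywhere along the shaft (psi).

1210 psi

With uniform GJ and both ends fixed, compatibility θ_AC = θ_CB gives T_A·a = T_B·b, together with T_A + T_B = T₀.
T_A = T₀·b/(a+b) = 92400·6230/8770 = 65640 N·m; T_B = 26760 N·m.
τ in each portion: τ_AC = 8.36×10^6 Pa, τ_CB = 3.41×10^6 Pa; maximum is in AC.
τ_max = T_AC·r/J = 65640·0.171/1.34×10^-3 = 8.357×10^6 Pa.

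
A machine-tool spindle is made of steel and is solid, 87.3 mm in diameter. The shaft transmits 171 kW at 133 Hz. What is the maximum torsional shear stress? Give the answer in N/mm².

ω = 2π·133 = 835.7 rad/s, so T = P/ω = 171×10³ / 835.7 = 204.6 N·m.
J = πd⁴/32 = π(0.0873)⁴/32 = 5.702×10^-6 m⁴.
τ_max = T·r/J = 204.6 × 0.0437 / 5.702×10^-6 = 1.566×10^6 Pa.

1.57 N/mm²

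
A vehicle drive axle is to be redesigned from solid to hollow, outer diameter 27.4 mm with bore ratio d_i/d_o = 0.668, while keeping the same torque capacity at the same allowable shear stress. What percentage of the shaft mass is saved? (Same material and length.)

Equal τ_max and T ⇒ the solid shaft needs d_s³ = d_o³(1−k⁴), so d_s = 27.4·(1−0.668⁴)^(1/3) = 25.45 mm.
Area ratio A_h/A_s = d_o²(1−k²)/d_s² = (1−k²)/(1−k⁴)^(2/3) = 0.6421.
Mass saving = 1 − 0.6421 = 35.8 %.

35.8 %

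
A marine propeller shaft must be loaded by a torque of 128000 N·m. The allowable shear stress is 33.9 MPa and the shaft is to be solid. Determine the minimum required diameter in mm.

268 mm

For a solid shaft τ_max = 16T/(πd³), so d = (16T/(π τ_allow))^(1/3) = (16·128000/(π·3.39×10^7))^(1/3) = 0.2679 m.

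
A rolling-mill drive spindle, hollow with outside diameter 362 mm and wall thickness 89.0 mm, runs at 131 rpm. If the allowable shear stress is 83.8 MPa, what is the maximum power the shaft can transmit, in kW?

9990 kW

J = π(d_o⁴ − d_i⁴)/32 = π(0.362⁴ − 0.184⁴)/32 = 1.573×10^-3 m⁴.
T_max = τ_allow·J/r = 8.38×10^7 × 1.573×10^-3 / 0.181 = 728400 N·m.
ω = 2π·131/60 = 13.72 rad/s, so P_max = T_max·ω = 9.993×10^6 W.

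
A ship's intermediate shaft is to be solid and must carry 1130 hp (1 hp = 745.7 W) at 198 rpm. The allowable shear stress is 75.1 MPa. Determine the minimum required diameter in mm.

ω = 2π·198/60 = 20.73 rad/s, so T = P/ω = 1130×745.7 / 20.73 = 40640 N·m.
For a solid shaft τ_max = 16T/(πd³), so d = (16T/(π τ_allow))^(1/3) = (16·40640/(π·7.51×10^7))^(1/3) = 0.1402 m.

140 mm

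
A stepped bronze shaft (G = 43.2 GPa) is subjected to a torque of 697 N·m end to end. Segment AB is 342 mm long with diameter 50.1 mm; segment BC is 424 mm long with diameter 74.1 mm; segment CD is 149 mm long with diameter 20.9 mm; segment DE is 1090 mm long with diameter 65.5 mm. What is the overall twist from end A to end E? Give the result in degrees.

J_AB = π(0.0501)⁴/32 = 6.19×10^-7 m⁴; J_BC = π(0.0741)⁴/32 = 2.96×10^-6 m⁴; J_CD = π(0.0209)⁴/32 = 1.87×10^-8 m⁴; J_DE = π(0.0655)⁴/32 = 1.81×10^-6 m⁴.
θ = (T/G)·Σ L_i/J_i = (697.0/43.2×10⁹)·(0.342/6.19×10^-7 + 0.424/2.96×10^-6 + 0.149/1.87×10^-8 + 1.09/1.81×10^-6) = 0.1493 rad.

8.55°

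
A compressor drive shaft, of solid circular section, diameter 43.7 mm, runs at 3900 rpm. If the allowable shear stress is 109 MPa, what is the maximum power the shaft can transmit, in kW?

729 kW

J = πd⁴/32 = π(0.0437)⁴/32 = 3.580×10^-7 m⁴.
T_max = τ_allow·J/r = 1.09×10^8 × 3.580×10^-7 / 0.0219 = 1786 N·m.
ω = 2π·3900/60 = 408.4 rad/s, so P_max = T_max·ω = 7.294×10^5 W.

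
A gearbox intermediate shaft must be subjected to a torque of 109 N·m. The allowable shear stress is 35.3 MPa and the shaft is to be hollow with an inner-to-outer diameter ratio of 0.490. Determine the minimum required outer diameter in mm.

25.6 mm

For a hollow shaft with d_i/d_o = 0.490: τ_max = 16T/(π d_o³ (1−k⁴)), so d_o = [16T/(π τ_allow (1−k⁴))]^(1/3) = [16·109.0/(π·3.53×10^7·0.9424)]^(1/3) = 0.02555 m.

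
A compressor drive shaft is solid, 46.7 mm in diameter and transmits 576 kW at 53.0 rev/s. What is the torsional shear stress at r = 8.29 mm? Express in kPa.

30700 kPa

ω = 2π·53.0 = 333.0 rad/s, so T = P/ω = 576×10³ / 333.0 = 1730 N·m.
J = πd⁴/32 = π(0.0467)⁴/32 = 4.669×10^-7 m⁴.
Shear stress varies linearly with radius: τ = T·r/J = 1730 × 0.00829 / 4.669×10^-7 = 3.071×10^7 Pa.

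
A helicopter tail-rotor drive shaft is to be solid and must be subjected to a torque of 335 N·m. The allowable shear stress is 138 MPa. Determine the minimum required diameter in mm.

For a solid shaft τ_max = 16T/(πd³), so d = (16T/(π τ_allow))^(1/3) = (16·335.0/(π·1.38×10^8))^(1/3) = 0.02312 m.

23.1 mm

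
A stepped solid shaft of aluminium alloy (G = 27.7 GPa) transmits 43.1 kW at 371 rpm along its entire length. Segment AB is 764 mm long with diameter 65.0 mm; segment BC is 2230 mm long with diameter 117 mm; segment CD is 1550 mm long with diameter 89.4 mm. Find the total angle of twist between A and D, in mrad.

ω = 2π·371/60 = 38.85 rad/s, so T = P/ω = 43.1×10³ / 38.85 = 1109 N·m.
J_AB = π(0.0650)⁴/32 = 1.75×10^-6 m⁴; J_BC = π(0.117)⁴/32 = 1.84×10^-5 m⁴; J_CD = π(0.0894)⁴/32 = 6.27×10^-6 m⁴.
θ = (T/G)·Σ L_i/J_i = (1109/27.7×10⁹)·(0.764/1.75×10^-6 + 2.23/1.84×10^-5 + 1.55/6.27×10^-6) = 0.03221 rad.

32.2 mrad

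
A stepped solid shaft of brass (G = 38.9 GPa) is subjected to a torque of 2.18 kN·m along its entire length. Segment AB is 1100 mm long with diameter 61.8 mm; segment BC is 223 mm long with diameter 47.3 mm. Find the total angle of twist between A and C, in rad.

0.0685 rad

J_AB = π(0.0618)⁴/32 = 1.43×10^-6 m⁴; J_BC = π(0.0473)⁴/32 = 4.91×10^-7 m⁴.
θ = (T/G)·Σ L_i/J_i = (2180/38.9×10⁹)·(1.10/1.43×10^-6 + 0.223/4.91×10^-7) = 0.06848 rad.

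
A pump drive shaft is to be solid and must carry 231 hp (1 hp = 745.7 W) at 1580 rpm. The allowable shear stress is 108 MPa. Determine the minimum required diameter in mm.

ω = 2π·1580/60 = 165.5 rad/s, so T = P/ω = 231×745.7 / 165.5 = 1041 N·m.
For a solid shaft τ_max = 16T/(πd³), so d = (16T/(π τ_allow))^(1/3) = (16·1041/(π·1.08×10^8))^(1/3) = 0.03662 m.

36.6 mm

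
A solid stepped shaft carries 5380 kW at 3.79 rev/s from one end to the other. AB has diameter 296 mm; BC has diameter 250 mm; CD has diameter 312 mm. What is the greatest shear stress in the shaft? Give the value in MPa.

73.6 MPa

ω = 2π·3.79 = 23.81 rad/s, so T = P/ω = 5380×10³ / 23.81 = 225900 N·m.
Under the same torque, τ_max = 16T/(πd³) is largest where d is smallest — segment BC (d = 250 mm).
τ_max = 16·225900/(π·(0.250)³) = 7.364×10^7 Pa.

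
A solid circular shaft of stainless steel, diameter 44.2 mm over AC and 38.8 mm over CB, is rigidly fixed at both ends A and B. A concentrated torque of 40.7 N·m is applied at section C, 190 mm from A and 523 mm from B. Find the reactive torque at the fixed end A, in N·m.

Compatibility: T_A·a/J_AC = T_B·b/J_CB with T_A + T_B = T₀.
J_AC = 3.75×10^-7 m⁴, J_CB = 2.22×10^-7 m⁴, so T_A = T₀·(J_AC/a)/((J_AC/a)+(J_CB/b)) = 33.48 N·m, T_B = 7.222 N·m.

33.5 N·m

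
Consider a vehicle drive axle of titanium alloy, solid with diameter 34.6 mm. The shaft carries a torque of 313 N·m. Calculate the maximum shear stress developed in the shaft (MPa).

38.5 MPa

J = πd⁴/32 = π(0.0346)⁴/32 = 1.407×10^-7 m⁴.
τ_max = T·r/J = 313.0 × 0.0173 / 1.407×10^-7 = 3.848×10^7 Pa.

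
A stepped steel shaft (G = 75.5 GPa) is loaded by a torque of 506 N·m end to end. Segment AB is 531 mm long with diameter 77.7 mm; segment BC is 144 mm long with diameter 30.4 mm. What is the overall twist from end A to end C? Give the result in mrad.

J_AB = π(0.0777)⁴/32 = 3.58×10^-6 m⁴; J_BC = π(0.0304)⁴/32 = 8.38×10^-8 m⁴.
θ = (T/G)·Σ L_i/J_i = (506.0/75.5×10⁹)·(0.531/3.58×10^-6 + 0.144/8.38×10^-8) = 0.01250 rad.

12.5 mrad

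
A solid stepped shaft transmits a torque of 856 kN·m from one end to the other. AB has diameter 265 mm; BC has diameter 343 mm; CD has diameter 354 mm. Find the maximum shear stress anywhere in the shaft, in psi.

Under the same torque, τ_max = 16T/(πd³) is largest where d is smallest — segment AB (d = 265 mm).
τ_max = 16·856000/(π·(0.265)³) = 2.343×10^8 Pa.

34000 psi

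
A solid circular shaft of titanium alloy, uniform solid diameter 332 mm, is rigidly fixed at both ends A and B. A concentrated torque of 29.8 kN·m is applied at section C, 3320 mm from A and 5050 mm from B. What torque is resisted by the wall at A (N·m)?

18000 N·m

With uniform GJ and both ends fixed, compatibility θ_AC = θ_CB gives T_A·a = T_B·b, together with T_A + T_B = T₀.
T_A = T₀·b/(a+b) = 29800·5050/8370 = 17980 N·m; T_B = 11820 N·m.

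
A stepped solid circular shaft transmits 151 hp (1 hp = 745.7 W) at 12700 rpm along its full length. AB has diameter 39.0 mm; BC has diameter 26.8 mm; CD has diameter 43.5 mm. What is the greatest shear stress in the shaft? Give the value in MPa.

22.4 MPa

ω = 2π·12700/60 = 1330 rad/s, so T = P/ω = 151×745.7 / 1330 = 84.67 N·m.
Under the same torque, τ_max = 16T/(πd³) is largest where d is smallest — segment BC (d = 26.8 mm).
τ_max = 16·84.67/(π·(0.0268)³) = 2.240×10^7 Pa.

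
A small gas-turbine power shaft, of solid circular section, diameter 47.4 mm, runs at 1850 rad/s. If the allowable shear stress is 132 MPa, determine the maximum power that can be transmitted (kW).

J = πd⁴/32 = π(0.0474)⁴/32 = 4.956×10^-7 m⁴.
T_max = τ_allow·J/r = 1.32×10^8 × 4.956×10^-7 / 0.0237 = 2760 N·m.
ω = 1850 rad/s, so P_max = T_max·ω = 5.106×10^6 W.

5110 kW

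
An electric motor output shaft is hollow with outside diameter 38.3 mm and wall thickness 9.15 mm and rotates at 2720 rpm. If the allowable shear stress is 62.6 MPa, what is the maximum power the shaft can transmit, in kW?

J = π(d_o⁴ − d_i⁴)/32 = π(0.0383⁴ − 0.0200⁴)/32 = 1.955×10^-7 m⁴.
T_max = τ_allow·J/r = 6.26×10^7 × 1.955×10^-7 / 0.0191 = 639.2 N·m.
ω = 2π·2720/60 = 284.8 rad/s, so P_max = T_max·ω = 1.821×10^5 W.

182 kW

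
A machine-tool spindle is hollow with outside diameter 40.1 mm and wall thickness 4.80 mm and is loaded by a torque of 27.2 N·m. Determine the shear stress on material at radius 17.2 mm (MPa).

J = π(d_o⁴ − d_i⁴)/32 = π(0.0401⁴ − 0.0305⁴)/32 = 1.689×10^-7 m⁴.
Shear stress varies linearly with radius: τ = T·r/J = 27.20 × 0.0172 / 1.689×10^-7 = 2.770×10^6 Pa.

2.77 MPa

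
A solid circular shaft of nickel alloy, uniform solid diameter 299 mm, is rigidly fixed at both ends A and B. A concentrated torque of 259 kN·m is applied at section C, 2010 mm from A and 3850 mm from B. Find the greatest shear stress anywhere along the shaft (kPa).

With uniform GJ and both ends fixed, compatibility θ_AC = θ_CB gives T_A·a = T_B·b, together with T_A + T_B = T₀.
T_A = T₀·b/(a+b) = 259000·3850/5860 = 170200 N·m; T_B = 88840 N·m.
τ in each portion: τ_AC = 3.24×10^7 Pa, τ_CB = 1.69×10^7 Pa; maximum is in AC.
τ_max = T_AC·r/J = 170200·0.149/7.85×10^-4 = 3.242×10^7 Pa.

32400 kPa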